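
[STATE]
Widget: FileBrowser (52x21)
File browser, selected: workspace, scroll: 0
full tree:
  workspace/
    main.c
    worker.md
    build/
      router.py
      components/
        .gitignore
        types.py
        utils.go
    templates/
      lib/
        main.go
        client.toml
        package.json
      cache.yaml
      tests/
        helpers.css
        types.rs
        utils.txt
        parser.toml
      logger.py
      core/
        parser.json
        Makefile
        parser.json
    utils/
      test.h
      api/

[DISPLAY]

> [-] workspace/                                    
    main.c                                          
    worker.md                                       
    [+] build/                                      
    [+] templates/                                  
    [+] utils/                                      
                                                    
                                                    
                                                    
                                                    
                                                    
                                                    
                                                    
                                                    
                                                    
                                                    
                                                    
                                                    
                                                    
                                                    
                                                    


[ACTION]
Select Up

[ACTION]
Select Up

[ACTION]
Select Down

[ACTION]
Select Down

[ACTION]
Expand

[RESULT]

  [-] workspace/                                    
    main.c                                          
  > worker.md                                       
    [+] build/                                      
    [+] templates/                                  
    [+] utils/                                      
                                                    
                                                    
                                                    
                                                    
                                                    
                                                    
                                                    
                                                    
                                                    
                                                    
                                                    
                                                    
                                                    
                                                    
                                                    


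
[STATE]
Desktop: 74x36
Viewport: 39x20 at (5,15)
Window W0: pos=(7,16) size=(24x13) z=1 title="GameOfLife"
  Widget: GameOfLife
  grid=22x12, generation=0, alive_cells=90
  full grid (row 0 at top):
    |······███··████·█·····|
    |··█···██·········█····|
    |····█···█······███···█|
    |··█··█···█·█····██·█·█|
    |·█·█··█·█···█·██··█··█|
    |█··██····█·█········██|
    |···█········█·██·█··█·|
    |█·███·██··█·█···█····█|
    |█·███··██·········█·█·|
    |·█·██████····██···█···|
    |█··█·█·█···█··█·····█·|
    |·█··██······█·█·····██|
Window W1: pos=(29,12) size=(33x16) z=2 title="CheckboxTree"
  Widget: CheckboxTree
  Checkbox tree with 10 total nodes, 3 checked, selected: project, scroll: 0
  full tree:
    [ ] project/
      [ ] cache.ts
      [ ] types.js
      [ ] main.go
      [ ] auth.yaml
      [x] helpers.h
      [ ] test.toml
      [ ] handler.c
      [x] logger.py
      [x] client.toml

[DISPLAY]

                        ┃>[-] project/ 
  ┏━━━━━━━━━━━━━━━━━━━━━┃   [ ] cache.t
  ┃ GameOfLife          ┃   [ ] types.j
  ┠─────────────────────┃   [ ] main.go
  ┃Gen: 0               ┃   [ ] auth.ya
  ┃····█···█······███···┃   [x] helpers
  ┃··█··█···█·█····██·█·┃   [ ] test.to
  ┃·█·█··█·█···█·██··█··┃   [ ] handler
  ┃█··██····█·█········█┃   [x] logger.
  ┃···█········█·██·█··█┃   [x] client.
  ┃█·███·██··█·█···█····┃              
  ┃█·███··██·········█·█┃              
  ┃·█·██████····██···█··┗━━━━━━━━━━━━━━
  ┗━━━━━━━━━━━━━━━━━━━━━━┛             
                                       
                                       
                                       
                                       
                                       
                                       


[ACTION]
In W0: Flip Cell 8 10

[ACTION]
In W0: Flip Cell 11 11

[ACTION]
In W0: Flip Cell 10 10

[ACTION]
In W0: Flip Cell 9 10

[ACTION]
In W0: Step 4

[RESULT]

                        ┃>[-] project/ 
  ┏━━━━━━━━━━━━━━━━━━━━━┃   [ ] cache.t
  ┃ GameOfLife          ┃   [ ] types.j
  ┠─────────────────────┃   [ ] main.go
  ┃Gen: 4               ┃   [ ] auth.ya
  ┃···█·······█·········┃   [x] helpers
  ┃····█·█·········█·███┃   [ ] test.to
  ┃····█·█·█·······█·██·┃   [ ] handler
  ┃················███··┃   [x] logger.
  ┃····███····█·█·████··┃   [x] client.
  ┃····███······█··██··█┃              
  ┃··█·█········█·····█·┃              
  ┃···██·······█··█···██┗━━━━━━━━━━━━━━
  ┗━━━━━━━━━━━━━━━━━━━━━━┛             
                                       
                                       
                                       
                                       
                                       
                                       


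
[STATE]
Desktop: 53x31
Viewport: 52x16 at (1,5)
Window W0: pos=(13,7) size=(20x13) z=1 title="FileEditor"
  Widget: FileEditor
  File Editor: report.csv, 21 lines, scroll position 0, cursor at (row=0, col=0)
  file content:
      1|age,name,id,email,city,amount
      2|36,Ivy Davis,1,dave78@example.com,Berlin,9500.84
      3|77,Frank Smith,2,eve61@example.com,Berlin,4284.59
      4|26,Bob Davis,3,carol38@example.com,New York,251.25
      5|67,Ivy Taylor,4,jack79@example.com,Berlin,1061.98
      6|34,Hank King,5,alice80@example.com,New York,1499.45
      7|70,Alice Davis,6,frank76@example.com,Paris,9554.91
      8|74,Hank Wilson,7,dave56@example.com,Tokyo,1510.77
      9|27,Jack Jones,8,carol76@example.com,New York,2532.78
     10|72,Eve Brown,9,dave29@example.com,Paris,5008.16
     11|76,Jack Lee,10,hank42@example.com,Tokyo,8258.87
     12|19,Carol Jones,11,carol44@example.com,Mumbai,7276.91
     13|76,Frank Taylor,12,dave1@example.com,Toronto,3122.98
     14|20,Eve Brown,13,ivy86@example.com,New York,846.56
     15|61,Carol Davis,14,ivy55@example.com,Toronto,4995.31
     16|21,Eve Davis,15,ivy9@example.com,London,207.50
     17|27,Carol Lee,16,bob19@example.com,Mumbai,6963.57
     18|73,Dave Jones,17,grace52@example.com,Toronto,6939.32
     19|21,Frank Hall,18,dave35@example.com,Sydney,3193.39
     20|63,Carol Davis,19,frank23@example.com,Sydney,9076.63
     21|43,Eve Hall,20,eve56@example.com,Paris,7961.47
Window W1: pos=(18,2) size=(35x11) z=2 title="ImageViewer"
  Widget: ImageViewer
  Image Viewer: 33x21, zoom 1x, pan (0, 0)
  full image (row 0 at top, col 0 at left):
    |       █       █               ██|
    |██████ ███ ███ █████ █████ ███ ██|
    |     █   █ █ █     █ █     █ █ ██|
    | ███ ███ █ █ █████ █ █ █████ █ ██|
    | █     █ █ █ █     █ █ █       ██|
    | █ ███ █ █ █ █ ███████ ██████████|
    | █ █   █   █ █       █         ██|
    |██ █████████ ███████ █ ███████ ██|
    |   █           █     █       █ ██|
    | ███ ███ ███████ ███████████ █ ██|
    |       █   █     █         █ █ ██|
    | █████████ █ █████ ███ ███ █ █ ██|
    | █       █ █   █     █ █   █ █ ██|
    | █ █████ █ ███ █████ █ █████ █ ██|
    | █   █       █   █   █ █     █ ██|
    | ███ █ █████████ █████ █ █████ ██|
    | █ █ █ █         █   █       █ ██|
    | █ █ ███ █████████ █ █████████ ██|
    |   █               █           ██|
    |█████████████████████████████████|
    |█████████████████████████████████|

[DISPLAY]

                 ┃       █       █               ██┃
                 ┃██████ ███ ███ █████ █████ ███ ██┃
            ┏━━━━┃     █   █ █ █     █ █     █ █ ██┃
            ┃ Fil┃ ███ ███ █ █ █████ █ █ █████ █ ██┃
            ┠────┃ █     █ █ █ █     █ █ █       ██┃
            ┃█ge,┃ █ ███ █ █ █ █ ███████ ██████████┃
            ┃36,I┃ █ █   █   █ █       █         ██┃
            ┃77,F┗━━━━━━━━━━━━━━━━━━━━━━━━━━━━━━━━━┛
            ┃26,Bob Davis,3,ca░┃                    
            ┃67,Ivy Taylor,4,j░┃                    
            ┃34,Hank King,5,al░┃                    
            ┃70,Alice Davis,6,░┃                    
            ┃74,Hank Wilson,7,░┃                    
            ┃27,Jack Jones,8,c▼┃                    
            ┗━━━━━━━━━━━━━━━━━━┛                    
                                                    


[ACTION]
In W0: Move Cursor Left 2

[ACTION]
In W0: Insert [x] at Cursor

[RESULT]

                 ┃       █       █               ██┃
                 ┃██████ ███ ███ █████ █████ ███ ██┃
            ┏━━━━┃     █   █ █ █     █ █     █ █ ██┃
            ┃ Fil┃ ███ ███ █ █ █████ █ █ █████ █ ██┃
            ┠────┃ █     █ █ █ █     █ █ █       ██┃
            ┃x█ge┃ █ ███ █ █ █ █ ███████ ██████████┃
            ┃36,I┃ █ █   █   █ █       █         ██┃
            ┃77,F┗━━━━━━━━━━━━━━━━━━━━━━━━━━━━━━━━━┛
            ┃26,Bob Davis,3,ca░┃                    
            ┃67,Ivy Taylor,4,j░┃                    
            ┃34,Hank King,5,al░┃                    
            ┃70,Alice Davis,6,░┃                    
            ┃74,Hank Wilson,7,░┃                    
            ┃27,Jack Jones,8,c▼┃                    
            ┗━━━━━━━━━━━━━━━━━━┛                    
                                                    


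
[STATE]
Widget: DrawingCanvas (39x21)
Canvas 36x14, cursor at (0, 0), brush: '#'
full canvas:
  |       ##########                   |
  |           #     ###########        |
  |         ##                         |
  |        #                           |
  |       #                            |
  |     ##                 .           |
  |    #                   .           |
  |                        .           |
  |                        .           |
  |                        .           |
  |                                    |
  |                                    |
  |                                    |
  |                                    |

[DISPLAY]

+      ##########                      
           #     ###########           
         ##                            
        #                              
       #                               
     ##                 .              
    #                   .              
                        .              
                        .              
                        .              
                                       
                                       
                                       
                                       
                                       
                                       
                                       
                                       
                                       
                                       
                                       


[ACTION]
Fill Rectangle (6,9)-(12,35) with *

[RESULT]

+      ##########                      
           #     ###########           
         ##                            
        #                              
       #                               
     ##                 .              
    #    ***************************   
         ***************************   
         ***************************   
         ***************************   
         ***************************   
         ***************************   
         ***************************   
                                       
                                       
                                       
                                       
                                       
                                       
                                       
                                       


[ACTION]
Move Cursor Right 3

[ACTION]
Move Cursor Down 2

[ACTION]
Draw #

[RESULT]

       ##########                      
           #     ###########           
   #     ##                            
        #                              
       #                               
     ##                 .              
    #    ***************************   
         ***************************   
         ***************************   
         ***************************   
         ***************************   
         ***************************   
         ***************************   
                                       
                                       
                                       
                                       
                                       
                                       
                                       
                                       


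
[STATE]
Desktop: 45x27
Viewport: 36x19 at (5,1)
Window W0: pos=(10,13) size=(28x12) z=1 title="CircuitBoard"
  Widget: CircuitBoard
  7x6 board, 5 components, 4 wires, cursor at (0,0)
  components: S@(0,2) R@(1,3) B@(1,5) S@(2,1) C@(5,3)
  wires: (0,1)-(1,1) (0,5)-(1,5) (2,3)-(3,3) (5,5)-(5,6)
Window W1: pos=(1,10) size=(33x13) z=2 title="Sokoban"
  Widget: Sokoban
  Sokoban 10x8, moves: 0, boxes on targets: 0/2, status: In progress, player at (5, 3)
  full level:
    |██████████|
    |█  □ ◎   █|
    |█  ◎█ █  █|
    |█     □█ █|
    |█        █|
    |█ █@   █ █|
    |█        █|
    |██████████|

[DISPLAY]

                                    
                                    
                                    
                                    
                                    
                                    
                                    
                                    
                                    
━━━━━━━━━━━━━━━━━━━━━━━━━━━━┓       
koban                       ┃       
────────────────────────────┨       
███████                     ┃━━━┓   
□ ◎   █                     ┃   ┃   
◎█ █  █                     ┃───┨   
   □█ █                     ┃   ┃   
      █                     ┃ · ┃   
@   █ █                     ┃ │ ┃   
      █                     ┃ B ┃   


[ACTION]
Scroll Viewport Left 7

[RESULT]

                                    
                                    
                                    
                                    
                                    
                                    
                                    
                                    
                                    
 ┏━━━━━━━━━━━━━━━━━━━━━━━━━━━━━━━┓  
 ┃ Sokoban                       ┃  
 ┠───────────────────────────────┨  
 ┃██████████                     ┃━━
 ┃█  □ ◎   █                     ┃  
 ┃█  ◎█ █  █                     ┃──
 ┃█     □█ █                     ┃  
 ┃█        █                     ┃ ·
 ┃█ █@   █ █                     ┃ │
 ┃█        █                     ┃ B


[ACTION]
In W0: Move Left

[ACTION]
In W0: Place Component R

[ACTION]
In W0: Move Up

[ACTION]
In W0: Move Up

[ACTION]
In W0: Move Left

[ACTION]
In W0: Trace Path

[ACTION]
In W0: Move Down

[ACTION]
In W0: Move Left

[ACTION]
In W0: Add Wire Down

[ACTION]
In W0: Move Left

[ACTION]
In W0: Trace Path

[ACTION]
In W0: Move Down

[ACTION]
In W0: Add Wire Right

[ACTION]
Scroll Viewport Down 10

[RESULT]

                                    
                                    
 ┏━━━━━━━━━━━━━━━━━━━━━━━━━━━━━━━┓  
 ┃ Sokoban                       ┃  
 ┠───────────────────────────────┨  
 ┃██████████                     ┃━━
 ┃█  □ ◎   █                     ┃  
 ┃█  ◎█ █  █                     ┃──
 ┃█     □█ █                     ┃  
 ┃█        █                     ┃ ·
 ┃█ █@   █ █                     ┃ │
 ┃█        █                     ┃ B
 ┃██████████                     ┃  
 ┃Moves: 0  0/2                  ┃  
 ┗━━━━━━━━━━━━━━━━━━━━━━━━━━━━━━━┛  
          ┃3               ·        
          ┗━━━━━━━━━━━━━━━━━━━━━━━━━
                                    
                                    


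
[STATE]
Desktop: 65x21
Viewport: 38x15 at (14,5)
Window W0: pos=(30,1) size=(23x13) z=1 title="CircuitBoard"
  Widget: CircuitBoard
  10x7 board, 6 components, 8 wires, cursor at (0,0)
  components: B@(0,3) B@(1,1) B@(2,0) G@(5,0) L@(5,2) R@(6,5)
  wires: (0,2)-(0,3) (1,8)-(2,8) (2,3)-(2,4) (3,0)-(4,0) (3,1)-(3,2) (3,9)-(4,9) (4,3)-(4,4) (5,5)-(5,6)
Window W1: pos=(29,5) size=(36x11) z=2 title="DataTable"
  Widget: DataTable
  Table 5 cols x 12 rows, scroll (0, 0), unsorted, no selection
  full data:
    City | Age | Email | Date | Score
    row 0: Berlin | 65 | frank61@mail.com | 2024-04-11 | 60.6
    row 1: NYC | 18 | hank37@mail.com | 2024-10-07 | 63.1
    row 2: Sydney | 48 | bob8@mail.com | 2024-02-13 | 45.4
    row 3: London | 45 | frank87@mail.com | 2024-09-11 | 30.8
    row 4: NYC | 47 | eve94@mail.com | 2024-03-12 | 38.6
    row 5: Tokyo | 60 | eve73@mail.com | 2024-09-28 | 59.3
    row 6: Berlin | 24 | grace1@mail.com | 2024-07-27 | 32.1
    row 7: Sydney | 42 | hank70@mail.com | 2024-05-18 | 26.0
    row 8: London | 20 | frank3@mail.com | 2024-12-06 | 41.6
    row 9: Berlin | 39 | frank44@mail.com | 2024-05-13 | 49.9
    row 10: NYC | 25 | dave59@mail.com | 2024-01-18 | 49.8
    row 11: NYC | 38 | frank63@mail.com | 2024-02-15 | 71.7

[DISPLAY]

               ┏━━━━━━━━━━━━━━━━━━━━━━
               ┃ DataTable            
               ┠──────────────────────
               ┃City  │Age│Email      
               ┃──────┼───┼───────────
               ┃Berlin│65 │frank61@mai
               ┃NYC   │18 │hank37@mail
               ┃Sydney│48 │bob8@mail.c
               ┃London│45 │frank87@mai
               ┃NYC   │47 │eve94@mail.
               ┗━━━━━━━━━━━━━━━━━━━━━━
                                      
                                      
                                      
                                      


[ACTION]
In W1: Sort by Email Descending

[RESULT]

               ┏━━━━━━━━━━━━━━━━━━━━━━
               ┃ DataTable            
               ┠──────────────────────
               ┃City  │Age│Email      
               ┃──────┼───┼───────────
               ┃Sydney│42 │hank70@mail
               ┃NYC   │18 │hank37@mail
               ┃Berlin│24 │grace1@mail
               ┃London│45 │frank87@mai
               ┃NYC   │38 │frank63@mai
               ┗━━━━━━━━━━━━━━━━━━━━━━
                                      
                                      
                                      
                                      


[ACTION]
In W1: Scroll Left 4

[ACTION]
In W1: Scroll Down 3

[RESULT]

               ┏━━━━━━━━━━━━━━━━━━━━━━
               ┃ DataTable            
               ┠──────────────────────
               ┃City  │Age│Email      
               ┃──────┼───┼───────────
               ┃London│45 │frank87@mai
               ┃NYC   │38 │frank63@mai
               ┃Berlin│65 │frank61@mai
               ┃Berlin│39 │frank44@mai
               ┃London│20 │frank3@mail
               ┗━━━━━━━━━━━━━━━━━━━━━━
                                      
                                      
                                      
                                      


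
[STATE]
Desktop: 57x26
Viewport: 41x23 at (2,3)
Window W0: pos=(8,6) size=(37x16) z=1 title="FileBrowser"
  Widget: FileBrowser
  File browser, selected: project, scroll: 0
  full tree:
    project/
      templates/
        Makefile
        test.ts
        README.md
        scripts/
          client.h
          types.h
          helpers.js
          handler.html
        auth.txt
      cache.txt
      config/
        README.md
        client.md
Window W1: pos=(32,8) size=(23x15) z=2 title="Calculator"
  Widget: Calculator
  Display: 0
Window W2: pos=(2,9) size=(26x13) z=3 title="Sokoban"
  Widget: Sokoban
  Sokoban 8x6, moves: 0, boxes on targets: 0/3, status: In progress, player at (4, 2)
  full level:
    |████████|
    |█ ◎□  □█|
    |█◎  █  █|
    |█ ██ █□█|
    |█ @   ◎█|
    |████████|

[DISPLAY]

                                         
                                         
                                         
      ┏━━━━━━━━━━━━━━━━━━━━━━━━━━━━━━━━━━
      ┃ FileBrowser                      
      ┠───────────────────────┏━━━━━━━━━━
┏━━━━━━━━━━━━━━━━━━━━━━━━┓    ┃ Calculato
┃ Sokoban                ┃    ┠──────────
┠────────────────────────┨    ┃          
┃████████                ┃    ┃┌───┬───┬─
┃█ ◎□  □█                ┃    ┃│ 7 │ 8 │ 
┃█◎  █  █                ┃    ┃├───┼───┼─
┃█ ██ █□█                ┃    ┃│ 4 │ 5 │ 
┃█ @   ◎█                ┃    ┃├───┼───┼─
┃████████                ┃    ┃│ 1 │ 2 │ 
┃Moves: 0  0/3           ┃    ┃├───┼───┼─
┃                        ┃    ┃│ 0 │ . │ 
┃                        ┃    ┃├───┼───┼─
┗━━━━━━━━━━━━━━━━━━━━━━━━┛━━━━┃│ C │ MC│ 
                              ┗━━━━━━━━━━
                                         
                                         
                                         


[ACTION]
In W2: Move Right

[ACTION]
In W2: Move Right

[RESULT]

                                         
                                         
                                         
      ┏━━━━━━━━━━━━━━━━━━━━━━━━━━━━━━━━━━
      ┃ FileBrowser                      
      ┠───────────────────────┏━━━━━━━━━━
┏━━━━━━━━━━━━━━━━━━━━━━━━┓    ┃ Calculato
┃ Sokoban                ┃    ┠──────────
┠────────────────────────┨    ┃          
┃████████                ┃    ┃┌───┬───┬─
┃█ ◎□  □█                ┃    ┃│ 7 │ 8 │ 
┃█◎  █  █                ┃    ┃├───┼───┼─
┃█ ██ █□█                ┃    ┃│ 4 │ 5 │ 
┃█   @ ◎█                ┃    ┃├───┼───┼─
┃████████                ┃    ┃│ 1 │ 2 │ 
┃Moves: 2  0/3           ┃    ┃├───┼───┼─
┃                        ┃    ┃│ 0 │ . │ 
┃                        ┃    ┃├───┼───┼─
┗━━━━━━━━━━━━━━━━━━━━━━━━┛━━━━┃│ C │ MC│ 
                              ┗━━━━━━━━━━
                                         
                                         
                                         


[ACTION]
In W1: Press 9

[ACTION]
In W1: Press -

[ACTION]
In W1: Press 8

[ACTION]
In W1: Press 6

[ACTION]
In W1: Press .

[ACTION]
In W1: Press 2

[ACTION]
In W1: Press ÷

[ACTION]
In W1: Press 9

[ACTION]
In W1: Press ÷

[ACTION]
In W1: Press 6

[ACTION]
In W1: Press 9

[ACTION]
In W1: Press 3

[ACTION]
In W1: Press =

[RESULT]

                                         
                                         
                                         
      ┏━━━━━━━━━━━━━━━━━━━━━━━━━━━━━━━━━━
      ┃ FileBrowser                      
      ┠───────────────────────┏━━━━━━━━━━
┏━━━━━━━━━━━━━━━━━━━━━━━━┓    ┃ Calculato
┃ Sokoban                ┃    ┠──────────
┠────────────────────────┨    ┃       -0.
┃████████                ┃    ┃┌───┬───┬─
┃█ ◎□  □█                ┃    ┃│ 7 │ 8 │ 
┃█◎  █  █                ┃    ┃├───┼───┼─
┃█ ██ █□█                ┃    ┃│ 4 │ 5 │ 
┃█   @ ◎█                ┃    ┃├───┼───┼─
┃████████                ┃    ┃│ 1 │ 2 │ 
┃Moves: 2  0/3           ┃    ┃├───┼───┼─
┃                        ┃    ┃│ 0 │ . │ 
┃                        ┃    ┃├───┼───┼─
┗━━━━━━━━━━━━━━━━━━━━━━━━┛━━━━┃│ C │ MC│ 
                              ┗━━━━━━━━━━
                                         
                                         
                                         


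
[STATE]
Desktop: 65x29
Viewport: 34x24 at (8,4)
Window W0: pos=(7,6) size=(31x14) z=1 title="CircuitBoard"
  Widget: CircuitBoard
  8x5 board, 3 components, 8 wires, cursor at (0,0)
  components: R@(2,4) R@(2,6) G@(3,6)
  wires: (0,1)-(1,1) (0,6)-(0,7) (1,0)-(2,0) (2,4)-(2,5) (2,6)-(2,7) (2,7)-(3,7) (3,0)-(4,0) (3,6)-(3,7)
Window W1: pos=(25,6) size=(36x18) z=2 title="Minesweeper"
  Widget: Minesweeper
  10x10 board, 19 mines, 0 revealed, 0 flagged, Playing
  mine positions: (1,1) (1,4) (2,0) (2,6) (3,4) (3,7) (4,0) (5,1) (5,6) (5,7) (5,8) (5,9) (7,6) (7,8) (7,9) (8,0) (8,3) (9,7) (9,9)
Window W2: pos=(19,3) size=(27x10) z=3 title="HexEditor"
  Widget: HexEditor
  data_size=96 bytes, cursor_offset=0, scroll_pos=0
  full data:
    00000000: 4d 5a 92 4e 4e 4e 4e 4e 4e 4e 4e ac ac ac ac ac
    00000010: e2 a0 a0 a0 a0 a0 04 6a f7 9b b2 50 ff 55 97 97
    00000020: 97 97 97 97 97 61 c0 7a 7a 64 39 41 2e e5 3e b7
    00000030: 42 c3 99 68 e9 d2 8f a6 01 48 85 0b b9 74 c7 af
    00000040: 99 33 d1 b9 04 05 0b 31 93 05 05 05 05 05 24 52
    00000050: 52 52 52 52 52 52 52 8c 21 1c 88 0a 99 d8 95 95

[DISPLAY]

           ┃ HexEditor            
           ┠──────────────────────
━━━━━━━━━━━┃00000000  4D 5a 92 4e 
 CircuitBoa┃00000010  e2 a0 a0 a0 
───────────┃00000020  97 97 97 97 
   0 1 2 3 ┃00000030  42 c3 99 68 
0  [.]  ·  ┃00000040  99 33 d1 b9 
        │  ┃00000050  52 52 52 52 
1   ·   ·  ┗━━━━━━━━━━━━━━━━━━━━━━
    │            ┃■■■■■■■■■■      
2   ·            ┃■■■■■■■■■■      
                 ┃■■■■■■■■■■      
3   ·            ┃■■■■■■■■■■      
    │            ┃■■■■■■■■■■      
4   ·            ┃■■■■■■■■■■      
━━━━━━━━━━━━━━━━━┃                
                 ┃                
                 ┃                
                 ┃                
                 ┗━━━━━━━━━━━━━━━━
                                  
                                  
                                  
                                  


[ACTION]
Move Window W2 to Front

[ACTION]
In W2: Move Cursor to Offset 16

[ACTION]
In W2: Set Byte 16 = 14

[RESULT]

           ┃ HexEditor            
           ┠──────────────────────
━━━━━━━━━━━┃00000000  4d 5a 92 4e 
 CircuitBoa┃00000010  14 a0 a0 a0 
───────────┃00000020  97 97 97 97 
   0 1 2 3 ┃00000030  42 c3 99 68 
0  [.]  ·  ┃00000040  99 33 d1 b9 
        │  ┃00000050  52 52 52 52 
1   ·   ·  ┗━━━━━━━━━━━━━━━━━━━━━━
    │            ┃■■■■■■■■■■      
2   ·            ┃■■■■■■■■■■      
                 ┃■■■■■■■■■■      
3   ·            ┃■■■■■■■■■■      
    │            ┃■■■■■■■■■■      
4   ·            ┃■■■■■■■■■■      
━━━━━━━━━━━━━━━━━┃                
                 ┃                
                 ┃                
                 ┃                
                 ┗━━━━━━━━━━━━━━━━
                                  
                                  
                                  
                                  


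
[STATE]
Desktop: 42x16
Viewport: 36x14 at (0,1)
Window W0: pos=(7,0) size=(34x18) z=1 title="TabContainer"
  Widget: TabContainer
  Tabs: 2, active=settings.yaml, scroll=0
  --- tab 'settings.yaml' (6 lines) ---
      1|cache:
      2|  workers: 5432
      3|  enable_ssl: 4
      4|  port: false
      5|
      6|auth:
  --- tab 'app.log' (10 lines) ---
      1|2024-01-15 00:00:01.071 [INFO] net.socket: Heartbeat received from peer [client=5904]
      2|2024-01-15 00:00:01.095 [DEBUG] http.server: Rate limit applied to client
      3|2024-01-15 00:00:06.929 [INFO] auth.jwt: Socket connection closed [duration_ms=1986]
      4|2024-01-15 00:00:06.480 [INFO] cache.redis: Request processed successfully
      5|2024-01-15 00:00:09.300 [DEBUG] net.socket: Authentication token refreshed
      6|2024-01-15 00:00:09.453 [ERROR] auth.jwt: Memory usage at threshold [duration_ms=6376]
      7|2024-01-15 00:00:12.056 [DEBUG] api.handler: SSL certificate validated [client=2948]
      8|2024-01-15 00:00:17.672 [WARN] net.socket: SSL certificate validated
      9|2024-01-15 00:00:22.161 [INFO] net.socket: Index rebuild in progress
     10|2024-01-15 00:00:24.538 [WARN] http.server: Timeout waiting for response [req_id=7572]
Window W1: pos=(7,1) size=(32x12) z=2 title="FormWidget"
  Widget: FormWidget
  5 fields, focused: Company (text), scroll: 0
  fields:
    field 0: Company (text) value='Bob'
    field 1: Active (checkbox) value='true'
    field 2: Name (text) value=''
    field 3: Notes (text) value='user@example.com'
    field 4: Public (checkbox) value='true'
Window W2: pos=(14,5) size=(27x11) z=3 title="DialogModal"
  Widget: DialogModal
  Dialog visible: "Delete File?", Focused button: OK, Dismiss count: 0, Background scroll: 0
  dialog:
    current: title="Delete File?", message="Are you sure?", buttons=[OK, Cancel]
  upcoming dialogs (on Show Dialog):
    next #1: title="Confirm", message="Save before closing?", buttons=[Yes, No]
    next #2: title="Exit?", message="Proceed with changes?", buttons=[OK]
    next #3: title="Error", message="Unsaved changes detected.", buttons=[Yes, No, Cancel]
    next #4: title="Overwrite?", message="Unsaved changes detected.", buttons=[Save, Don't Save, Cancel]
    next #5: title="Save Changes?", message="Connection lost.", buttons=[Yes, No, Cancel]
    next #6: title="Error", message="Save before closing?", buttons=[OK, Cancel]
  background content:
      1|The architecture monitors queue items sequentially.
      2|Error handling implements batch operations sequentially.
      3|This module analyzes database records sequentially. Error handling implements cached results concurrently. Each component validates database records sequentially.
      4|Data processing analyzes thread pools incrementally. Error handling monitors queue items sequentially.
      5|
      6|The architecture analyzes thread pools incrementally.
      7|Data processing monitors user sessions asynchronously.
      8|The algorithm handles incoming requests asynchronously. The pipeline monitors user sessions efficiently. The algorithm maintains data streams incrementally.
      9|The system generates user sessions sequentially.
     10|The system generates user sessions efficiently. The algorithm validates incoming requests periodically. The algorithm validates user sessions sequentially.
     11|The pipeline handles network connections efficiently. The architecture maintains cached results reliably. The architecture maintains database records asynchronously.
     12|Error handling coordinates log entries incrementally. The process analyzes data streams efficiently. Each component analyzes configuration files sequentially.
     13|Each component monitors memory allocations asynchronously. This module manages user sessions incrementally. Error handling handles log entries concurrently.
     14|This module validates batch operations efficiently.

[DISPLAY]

       ┏━━━━━━━━━━━━━━━━━━━━━━━━━━━━
       ┃ FormWidget                 
       ┠────────────────────────────
       ┃> Company:    [Bob          
       ┃  Acti┏━━━━━━━━━━━━━━━━━━━━━
       ┃  Name┃ DialogModal         
       ┃  Note┠─────────────────────
       ┃  Publ┃The architecture moni
       ┃      ┃Erro┌───────────────┐
       ┃      ┃This│  Delete File? │
       ┃      ┃Data│ Are you sure? │
       ┗━━━━━━┃    │ [OK]  Cancel  │
       ┃      ┃The └───────────────┘
       ┃      ┃Data processing monit


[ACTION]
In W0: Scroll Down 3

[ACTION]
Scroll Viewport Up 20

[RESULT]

       ┏━━━━━━━━━━━━━━━━━━━━━━━━━━━━
       ┏━━━━━━━━━━━━━━━━━━━━━━━━━━━━
       ┃ FormWidget                 
       ┠────────────────────────────
       ┃> Company:    [Bob          
       ┃  Acti┏━━━━━━━━━━━━━━━━━━━━━
       ┃  Name┃ DialogModal         
       ┃  Note┠─────────────────────
       ┃  Publ┃The architecture moni
       ┃      ┃Erro┌───────────────┐
       ┃      ┃This│  Delete File? │
       ┃      ┃Data│ Are you sure? │
       ┗━━━━━━┃    │ [OK]  Cancel  │
       ┃      ┃The └───────────────┘


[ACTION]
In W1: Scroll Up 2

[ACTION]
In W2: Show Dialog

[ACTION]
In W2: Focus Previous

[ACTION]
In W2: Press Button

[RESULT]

       ┏━━━━━━━━━━━━━━━━━━━━━━━━━━━━
       ┏━━━━━━━━━━━━━━━━━━━━━━━━━━━━
       ┃ FormWidget                 
       ┠────────────────────────────
       ┃> Company:    [Bob          
       ┃  Acti┏━━━━━━━━━━━━━━━━━━━━━
       ┃  Name┃ DialogModal         
       ┃  Note┠─────────────────────
       ┃  Publ┃The architecture moni
       ┃      ┃Error handling implem
       ┃      ┃This module analyzes 
       ┃      ┃Data processing analy
       ┗━━━━━━┃                     
       ┃      ┃The architecture anal


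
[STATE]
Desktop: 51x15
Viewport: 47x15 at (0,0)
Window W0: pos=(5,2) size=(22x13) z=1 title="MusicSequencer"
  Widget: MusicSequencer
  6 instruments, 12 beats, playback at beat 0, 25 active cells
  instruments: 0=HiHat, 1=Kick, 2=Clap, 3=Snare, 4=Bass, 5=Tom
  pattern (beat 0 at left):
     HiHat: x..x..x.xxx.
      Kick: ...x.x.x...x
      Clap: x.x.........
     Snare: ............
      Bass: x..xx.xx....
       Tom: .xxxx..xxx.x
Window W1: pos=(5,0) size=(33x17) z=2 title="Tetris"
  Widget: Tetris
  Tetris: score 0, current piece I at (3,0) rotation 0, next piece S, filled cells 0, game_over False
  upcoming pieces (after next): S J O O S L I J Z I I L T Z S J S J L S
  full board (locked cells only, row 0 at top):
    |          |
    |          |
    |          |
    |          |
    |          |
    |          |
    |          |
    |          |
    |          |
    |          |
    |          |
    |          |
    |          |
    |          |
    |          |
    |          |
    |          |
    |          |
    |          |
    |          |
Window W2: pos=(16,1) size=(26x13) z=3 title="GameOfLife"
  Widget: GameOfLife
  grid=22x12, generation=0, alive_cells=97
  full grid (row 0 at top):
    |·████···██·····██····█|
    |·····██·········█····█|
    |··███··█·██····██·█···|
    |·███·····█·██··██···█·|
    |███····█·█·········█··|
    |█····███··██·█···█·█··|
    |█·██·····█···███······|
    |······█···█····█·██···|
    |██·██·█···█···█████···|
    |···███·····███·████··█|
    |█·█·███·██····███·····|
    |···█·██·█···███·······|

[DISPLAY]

     ┏━━━━━━━━━━━━━━━━━━━━━━━━━━━━━━━┓         
     ┃ Tetris   ┏━━━━━━━━━━━━━━━━━━━━━━━━┓     
     ┠──────────┃ GameOfLife             ┃     
     ┃          ┠────────────────────────┨     
     ┃          ┃Gen: 0                  ┃     
     ┃          ┃··███··█·██····██·█···  ┃     
     ┃          ┃·███·····█·██··██···█·  ┃     
     ┃          ┃███····█·█·········█··  ┃     
     ┃          ┃█····███··██·█···█·█··  ┃     
     ┃          ┃█·██·····█···███······  ┃     
     ┃          ┃······█···█····█·██···  ┃     
     ┃          ┃██·██·█···█···█████···  ┃     
     ┃          ┃···███·····███·████··█  ┃     
     ┃          ┗━━━━━━━━━━━━━━━━━━━━━━━━┛     
     ┃          │                    ┃         


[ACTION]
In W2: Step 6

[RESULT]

     ┏━━━━━━━━━━━━━━━━━━━━━━━━━━━━━━━┓         
     ┃ Tetris   ┏━━━━━━━━━━━━━━━━━━━━━━━━┓     
     ┠──────────┃ GameOfLife             ┃     
     ┃          ┠────────────────────────┨     
     ┃          ┃Gen: 6                  ┃     
     ┃          ┃····██████···█·██·███·  ┃     
     ┃          ┃····█··█·······███···█  ┃     
     ┃          ┃·····███·██····█·██··█  ┃     
     ┃          ┃········█··█·██···█·██  ┃     
     ┃          ┃·····██·█···█····██···  ┃     
     ┃          ┃········█·········██··  ┃     
     ┃          ┃·····██·█··█··········  ┃     
     ┃          ┃·██··██···············  ┃     
     ┃          ┗━━━━━━━━━━━━━━━━━━━━━━━━┛     
     ┃          │                    ┃         


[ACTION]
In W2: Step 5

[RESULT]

     ┏━━━━━━━━━━━━━━━━━━━━━━━━━━━━━━━┓         
     ┃ Tetris   ┏━━━━━━━━━━━━━━━━━━━━━━━━┓     
     ┠──────────┃ GameOfLife             ┃     
     ┃          ┠────────────────────────┨     
     ┃          ┃Gen: 11                 ┃     
     ┃          ┃······█·█··█···██····█  ┃     
     ┃          ┃······█··█··██··█····█  ┃     
     ┃          ┃········██······█····█  ┃     
     ┃          ┃·······███···········█  ┃     
     ┃          ┃·····█··█··········█·█  ┃     
     ┃          ┃······██·········█···█  ┃     
     ┃          ┃·······█·········█·██·  ┃     
     ┃          ┃·██···██·········██···  ┃     
     ┃          ┗━━━━━━━━━━━━━━━━━━━━━━━━┛     
     ┃          │                    ┃         
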